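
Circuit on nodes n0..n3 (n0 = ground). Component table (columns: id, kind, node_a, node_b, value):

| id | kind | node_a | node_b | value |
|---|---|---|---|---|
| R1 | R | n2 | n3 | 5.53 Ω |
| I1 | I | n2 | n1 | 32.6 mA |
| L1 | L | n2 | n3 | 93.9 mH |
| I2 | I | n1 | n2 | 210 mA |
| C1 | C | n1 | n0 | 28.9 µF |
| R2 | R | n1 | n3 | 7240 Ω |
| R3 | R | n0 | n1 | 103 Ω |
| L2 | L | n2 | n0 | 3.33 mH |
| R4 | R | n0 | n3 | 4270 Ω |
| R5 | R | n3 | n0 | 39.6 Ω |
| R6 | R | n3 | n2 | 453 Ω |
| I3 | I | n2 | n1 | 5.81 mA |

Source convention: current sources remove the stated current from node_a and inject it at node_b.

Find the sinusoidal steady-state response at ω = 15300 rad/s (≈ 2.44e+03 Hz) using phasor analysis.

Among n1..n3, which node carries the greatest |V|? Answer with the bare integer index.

2

Apply KCL at each of the 3 non-ground nodes and solve the resulting linear system.
Node n1: branches {I1, I2, C1, R2, R3, I3} → V_1 = -0.007576+0.3867j
Node n2: branches {R1, I1, L1, I2, L2, R6, I3} → V_2 = 4.328+3.783j
Node n3: branches {R1, L1, R2, R4, R5, R6} → V_3 = 3.798+3.317j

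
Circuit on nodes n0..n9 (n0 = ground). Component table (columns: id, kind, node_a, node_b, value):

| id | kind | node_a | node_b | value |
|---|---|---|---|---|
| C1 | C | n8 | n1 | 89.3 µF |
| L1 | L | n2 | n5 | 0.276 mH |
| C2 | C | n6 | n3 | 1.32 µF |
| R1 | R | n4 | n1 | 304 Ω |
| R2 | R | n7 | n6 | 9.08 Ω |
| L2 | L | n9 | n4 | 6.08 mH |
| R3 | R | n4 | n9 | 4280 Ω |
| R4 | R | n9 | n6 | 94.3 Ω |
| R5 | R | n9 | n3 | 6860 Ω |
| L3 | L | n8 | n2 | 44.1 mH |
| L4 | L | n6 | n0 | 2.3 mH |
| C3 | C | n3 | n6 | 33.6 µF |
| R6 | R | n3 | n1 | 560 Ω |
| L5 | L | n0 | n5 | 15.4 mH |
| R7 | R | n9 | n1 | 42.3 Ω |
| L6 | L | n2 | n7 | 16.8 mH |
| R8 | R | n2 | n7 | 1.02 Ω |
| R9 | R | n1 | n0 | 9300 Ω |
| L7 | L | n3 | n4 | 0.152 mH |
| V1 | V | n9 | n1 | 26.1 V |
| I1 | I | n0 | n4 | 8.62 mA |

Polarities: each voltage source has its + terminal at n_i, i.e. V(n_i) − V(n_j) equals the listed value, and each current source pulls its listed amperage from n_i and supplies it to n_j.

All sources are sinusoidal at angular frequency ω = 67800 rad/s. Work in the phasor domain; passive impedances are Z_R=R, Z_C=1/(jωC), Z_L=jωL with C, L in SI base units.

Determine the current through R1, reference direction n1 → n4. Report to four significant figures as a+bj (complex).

Apply KCL at each of the 9 non-ground nodes and solve the resulting linear system.
Node n1: branches {C1, R1, R6, R7, R9, V1} → V_1 = -17.86+2.163j
Node n2: branches {L1, L3, L6, R8} → V_2 = 0.02130+1.486j
Node n3: branches {C2, R5, C3, R6, L7} → V_3 = 0.02721+1.458j
Node n4: branches {R1, L2, R3, L7, I1} → V_4 = 0.1858+0.9840j
Node n5: branches {L1, L5} → V_5 = 0.02092+1.460j
Node n6: branches {C2, R2, R4, L4, C3} → V_6 = 0.03314+1.426j
Node n7: branches {R2, L6, R8} → V_7 = 0.02250+1.480j
Node n8: branches {C1, L3} → V_8 = -17.86+2.163j
Node n9: branches {L2, R3, R4, R5, R7, V1} → V_9 = 8.242+2.163j
Source currents: i(V1)=-0.7100+0.01135j

-0.05936+0.003877j A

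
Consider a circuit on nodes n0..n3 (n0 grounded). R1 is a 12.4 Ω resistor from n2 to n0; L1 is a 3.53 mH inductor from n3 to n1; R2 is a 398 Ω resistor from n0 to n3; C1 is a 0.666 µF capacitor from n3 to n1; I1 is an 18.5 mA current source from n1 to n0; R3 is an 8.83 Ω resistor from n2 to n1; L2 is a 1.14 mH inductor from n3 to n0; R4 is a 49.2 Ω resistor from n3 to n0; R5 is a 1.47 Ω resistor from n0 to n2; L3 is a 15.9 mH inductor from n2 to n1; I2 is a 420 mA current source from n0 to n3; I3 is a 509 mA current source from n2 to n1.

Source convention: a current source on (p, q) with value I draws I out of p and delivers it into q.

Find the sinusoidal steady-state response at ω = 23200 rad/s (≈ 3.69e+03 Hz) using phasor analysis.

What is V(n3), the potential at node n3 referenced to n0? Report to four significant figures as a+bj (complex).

Apply KCL at each of the 3 non-ground nodes and solve the resulting linear system.
Node n1: branches {L1, C1, I1, R3, L3, I3} → V_1 = 4.025+0.1403j
Node n2: branches {R1, R3, R5, L3, I3} → V_2 = -0.06044+0.005512j
Node n3: branches {L1, R2, C1, L2, R4, I2} → V_3 = 5.319+8.622j

5.319+8.622j V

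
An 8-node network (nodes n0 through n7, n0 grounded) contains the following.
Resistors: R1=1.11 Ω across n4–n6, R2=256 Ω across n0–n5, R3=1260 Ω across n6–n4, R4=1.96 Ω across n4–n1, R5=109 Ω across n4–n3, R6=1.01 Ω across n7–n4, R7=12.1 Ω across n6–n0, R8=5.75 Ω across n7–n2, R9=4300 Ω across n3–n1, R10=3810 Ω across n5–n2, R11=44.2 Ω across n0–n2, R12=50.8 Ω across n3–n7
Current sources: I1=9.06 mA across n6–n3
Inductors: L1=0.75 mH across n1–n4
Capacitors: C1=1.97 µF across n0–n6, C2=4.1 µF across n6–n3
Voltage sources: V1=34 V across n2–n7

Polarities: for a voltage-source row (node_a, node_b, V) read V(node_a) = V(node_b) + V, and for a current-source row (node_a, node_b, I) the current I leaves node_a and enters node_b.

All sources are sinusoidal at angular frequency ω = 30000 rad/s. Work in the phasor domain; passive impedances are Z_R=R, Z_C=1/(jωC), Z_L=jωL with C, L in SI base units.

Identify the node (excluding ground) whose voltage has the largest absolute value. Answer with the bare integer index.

MNA unknowns: 7 node voltages V₁..V_7 plus 1 source current (V1)
R1: Y=0.9009+0.000j on G[4,6]
R2: Y=0.003906+0.000j on G[0,5]
R3: Y=0.0007937+0.000j on G[6,4]
R4: Y=0.5102+0.000j on G[4,1]
I1: z[6]−=0.00906, z[3]+=0.00906
L1: Y=0.000-0.04444j on G[1,4]
R5: Y=0.009174+0.000j on G[4,3]
R6: Y=0.9901+0.000j on G[7,4]
C1: Y=0.000+0.05910j on G[0,6]
R7: Y=0.08264+0.000j on G[6,0]
R8: Y=0.1739+0.000j on G[7,2]
R9: Y=0.0002326+0.000j on G[3,1]
R10: Y=0.0002625+0.000j on G[5,2]
C2: Y=0.000+0.1230j on G[6,3]
R11: Y=0.02262+0.000j on G[0,2]
R12: Y=0.01969+0.000j on G[3,7]
V1: row V2−V7=34, i_V1 at 2,7
solve → V1=-6.049+2.981j, V2=27.34+2.919j, V3=-5.453+3.210j, V4=-6.050+2.980j, V5=1.722+0.1838j, V6=-5.389+3.046j, V7=-6.657+2.919j
aux → i_V1=-6.538-0.06675j

2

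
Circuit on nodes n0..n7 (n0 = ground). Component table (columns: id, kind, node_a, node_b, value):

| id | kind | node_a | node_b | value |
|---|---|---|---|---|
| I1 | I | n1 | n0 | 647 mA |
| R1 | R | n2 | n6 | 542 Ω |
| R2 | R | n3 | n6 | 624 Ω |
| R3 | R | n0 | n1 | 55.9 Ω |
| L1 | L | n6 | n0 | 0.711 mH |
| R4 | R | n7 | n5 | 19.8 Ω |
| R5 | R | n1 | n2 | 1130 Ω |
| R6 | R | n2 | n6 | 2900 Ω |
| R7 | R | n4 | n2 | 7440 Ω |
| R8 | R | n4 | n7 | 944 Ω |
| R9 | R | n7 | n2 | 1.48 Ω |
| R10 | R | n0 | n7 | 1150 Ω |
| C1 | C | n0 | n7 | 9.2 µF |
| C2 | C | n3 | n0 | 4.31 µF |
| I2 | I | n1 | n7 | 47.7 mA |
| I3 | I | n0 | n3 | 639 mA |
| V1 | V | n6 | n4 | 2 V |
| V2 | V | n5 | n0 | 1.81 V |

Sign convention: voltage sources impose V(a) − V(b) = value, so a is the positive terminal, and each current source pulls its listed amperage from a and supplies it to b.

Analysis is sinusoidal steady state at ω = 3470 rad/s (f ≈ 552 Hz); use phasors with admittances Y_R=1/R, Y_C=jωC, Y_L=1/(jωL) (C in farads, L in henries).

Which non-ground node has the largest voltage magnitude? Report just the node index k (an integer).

Apply KCL at each of the 7 non-ground nodes and solve the resulting linear system.
Node n1: branches {I1, R3, R5, I2} → V_1 = -36.94-0.03810j
Node n2: branches {R1, R5, R6, R7, R9} → V_2 = 1.363-0.8082j
Node n3: branches {R2, C2, I3} → V_3 = 4.532-42.26j
Node n4: branches {R7, R8, V1} → V_4 = -1.826+0.03318j
Node n5: branches {R4, V2} → V_5 = 1.810+0.000j
Node n6: branches {R1, R2, L1, R6, V1} → V_6 = 0.1742+0.03318j
Node n7: branches {R4, R8, R9, R10, C1, I2} → V_7 = 1.418-0.8121j
Source currents: i(V1)=-0.003864+0.001009j, i(V2)=-0.01982-0.04102j

3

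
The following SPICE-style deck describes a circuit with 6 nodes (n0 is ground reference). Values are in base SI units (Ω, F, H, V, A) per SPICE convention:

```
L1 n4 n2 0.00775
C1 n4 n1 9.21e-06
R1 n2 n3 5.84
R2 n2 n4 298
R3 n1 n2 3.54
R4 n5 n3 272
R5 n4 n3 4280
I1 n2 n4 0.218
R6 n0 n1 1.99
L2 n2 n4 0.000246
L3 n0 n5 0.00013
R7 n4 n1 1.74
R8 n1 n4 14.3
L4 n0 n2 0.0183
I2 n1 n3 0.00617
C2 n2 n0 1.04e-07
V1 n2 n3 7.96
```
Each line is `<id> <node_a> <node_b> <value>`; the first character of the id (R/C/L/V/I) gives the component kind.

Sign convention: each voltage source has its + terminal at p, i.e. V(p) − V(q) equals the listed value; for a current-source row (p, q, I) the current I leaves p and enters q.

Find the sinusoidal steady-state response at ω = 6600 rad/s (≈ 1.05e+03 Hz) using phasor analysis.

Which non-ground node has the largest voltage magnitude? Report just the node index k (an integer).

3

Element admittances at ω=6600 rad/s:
  Y(L1) = 0.000-0.01955j S between n4,n2
  Y(C1) = 0.000+0.06079j S between n4,n1
  Y(R1) = 0.1712+0.000j S between n2,n3
  Y(R2) = 0.003356+0.000j S between n2,n4
  Y(R3) = 0.2825+0.000j S between n1,n2
  Y(R4) = 0.003676+0.000j S between n5,n3
  Y(R5) = 0.0002336+0.000j S between n4,n3
  I1: injects 0.218 A into n4 (from n2)
  Y(R6) = 0.5025+0.000j S between n0,n1
  Y(L2) = 0.000-0.6159j S between n2,n4
  Y(L3) = 0.000-1.166j S between n0,n5
  Y(R7) = 0.5747+0.000j S between n4,n1
  Y(R8) = 0.06993+0.000j S between n1,n4
  Y(L4) = 0.000-0.008280j S between n0,n2
  I2: injects 0.00617 A into n3 (from n1)
  Y(C2) = 0.000+0.0006864j S between n2,n0
  V1: constraint V(n2)−V(n3) = 7.96
Assemble and solve the 6×6 MNA system:
  V(n1)=0.06083+0.001883j  V(n2)=0.04352-0.1924j  V(n3)=-7.916-0.1924j  V(n4)=0.1329+0.08170j  V(n5)=0.0005282-0.02497j
  i(V1)=-1.400-0.0006797j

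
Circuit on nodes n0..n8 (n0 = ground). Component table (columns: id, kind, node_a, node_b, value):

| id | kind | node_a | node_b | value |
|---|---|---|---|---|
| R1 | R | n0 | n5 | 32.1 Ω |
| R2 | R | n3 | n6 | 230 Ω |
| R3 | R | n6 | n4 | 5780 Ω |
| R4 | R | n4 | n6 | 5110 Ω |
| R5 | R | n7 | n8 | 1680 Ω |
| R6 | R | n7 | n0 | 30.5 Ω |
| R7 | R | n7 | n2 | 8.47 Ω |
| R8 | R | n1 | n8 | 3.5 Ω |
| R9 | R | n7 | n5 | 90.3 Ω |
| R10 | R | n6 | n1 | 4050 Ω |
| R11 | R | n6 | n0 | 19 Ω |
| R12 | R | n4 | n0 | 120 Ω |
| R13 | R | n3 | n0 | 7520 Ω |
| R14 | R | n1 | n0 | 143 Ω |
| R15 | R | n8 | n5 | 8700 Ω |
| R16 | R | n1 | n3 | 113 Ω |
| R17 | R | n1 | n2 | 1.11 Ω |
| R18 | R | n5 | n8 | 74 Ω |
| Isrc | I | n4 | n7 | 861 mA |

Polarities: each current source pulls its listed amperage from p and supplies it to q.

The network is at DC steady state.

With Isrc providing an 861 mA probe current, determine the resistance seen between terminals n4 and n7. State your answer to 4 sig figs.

MNA unknowns: 8 node voltages V₁..V_8
R1: Y=0.03115 on G[0,5]
R2: Y=0.004348 on G[3,6]
R3: Y=0.0001730 on G[6,4]
R4: Y=0.0001957 on G[4,6]
R5: Y=0.0005952 on G[7,8]
R6: Y=0.03279 on G[7,0]
R7: Y=0.1181 on G[7,2]
R8: Y=0.2857 on G[1,8]
R9: Y=0.01107 on G[7,5]
R10: Y=0.0002469 on G[6,1]
R11: Y=0.05263 on G[6,0]
R12: Y=0.008333 on G[4,0]
R13: Y=0.0001330 on G[3,0]
R14: Y=0.006993 on G[1,0]
R15: Y=0.0001149 on G[8,5]
R16: Y=0.008850 on G[1,3]
R17: Y=0.9009 on G[1,2]
R18: Y=0.01351 on G[5,8]
Isrc: z[4]−=0.861, z[7]+=0.861
solve → V1=13.69, V2=13.94, V3=9.122, V4=-98.94, V5=6.415, V6=0.1139, V7=15.91, V8=13.36

R_eq = 133.4 Ω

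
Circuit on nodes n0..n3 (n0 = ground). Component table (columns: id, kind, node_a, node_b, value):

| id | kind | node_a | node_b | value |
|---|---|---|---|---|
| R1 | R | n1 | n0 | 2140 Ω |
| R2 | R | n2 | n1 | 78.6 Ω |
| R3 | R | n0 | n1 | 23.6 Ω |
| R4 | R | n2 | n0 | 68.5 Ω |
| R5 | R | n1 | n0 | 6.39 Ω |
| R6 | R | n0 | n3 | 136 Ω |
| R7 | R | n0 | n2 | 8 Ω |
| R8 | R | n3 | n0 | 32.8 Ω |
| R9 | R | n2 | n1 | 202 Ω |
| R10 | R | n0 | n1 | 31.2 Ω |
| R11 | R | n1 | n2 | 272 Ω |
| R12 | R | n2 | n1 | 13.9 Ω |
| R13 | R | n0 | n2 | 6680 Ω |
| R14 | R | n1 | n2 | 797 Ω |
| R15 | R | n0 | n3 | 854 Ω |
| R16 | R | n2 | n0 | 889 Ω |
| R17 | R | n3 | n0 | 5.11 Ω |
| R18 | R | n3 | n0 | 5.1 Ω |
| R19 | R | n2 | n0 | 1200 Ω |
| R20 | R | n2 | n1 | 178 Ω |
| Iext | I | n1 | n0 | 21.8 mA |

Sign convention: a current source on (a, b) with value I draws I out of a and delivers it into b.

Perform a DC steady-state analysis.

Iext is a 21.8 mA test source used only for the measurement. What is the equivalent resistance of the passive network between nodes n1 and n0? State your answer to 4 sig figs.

Apply KCL at each of the 3 non-ground nodes and solve the resulting linear system.
Node n1: branches {R1, R2, R3, R5, R9, R10, R11, R12, R14, R20, Iext} → V_1 = -0.07515
Node n2: branches {R2, R4, R7, R9, R11, R12, R13, R14, R16, R19, R20} → V_2 = -0.03112
Node n3: branches {R6, R8, R15, R17, R18} → V_3 = 0.000

R_eq = 3.447 Ω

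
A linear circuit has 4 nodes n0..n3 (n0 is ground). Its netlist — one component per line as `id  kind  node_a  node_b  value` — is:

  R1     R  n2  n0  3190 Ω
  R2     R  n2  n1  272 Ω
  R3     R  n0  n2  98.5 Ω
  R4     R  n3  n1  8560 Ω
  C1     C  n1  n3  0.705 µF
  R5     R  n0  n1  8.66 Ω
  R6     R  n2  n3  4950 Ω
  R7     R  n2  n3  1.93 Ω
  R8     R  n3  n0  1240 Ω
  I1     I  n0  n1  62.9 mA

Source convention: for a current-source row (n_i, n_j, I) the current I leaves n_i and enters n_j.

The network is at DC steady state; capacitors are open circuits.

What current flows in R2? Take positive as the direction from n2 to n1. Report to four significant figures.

MNA unknowns: 3 node voltages V₁..V_3
R1: Y=0.0003135 on G[2,0]
R2: Y=0.003676 on G[2,1]
R3: Y=0.01015 on G[0,2]
R4: Y=0.0001168 on G[3,1]
C1: Y=0.000 on G[1,3]
R5: Y=0.1155 on G[0,1]
R6: Y=0.0002020 on G[2,3]
R7: Y=0.5181 on G[2,3]
R8: Y=0.0008065 on G[3,0]
I1: z[0]−=0.0629, z[1]+=0.0629
solve → V1=0.5316, V2=0.1339, V3=0.1338

-0.001462 A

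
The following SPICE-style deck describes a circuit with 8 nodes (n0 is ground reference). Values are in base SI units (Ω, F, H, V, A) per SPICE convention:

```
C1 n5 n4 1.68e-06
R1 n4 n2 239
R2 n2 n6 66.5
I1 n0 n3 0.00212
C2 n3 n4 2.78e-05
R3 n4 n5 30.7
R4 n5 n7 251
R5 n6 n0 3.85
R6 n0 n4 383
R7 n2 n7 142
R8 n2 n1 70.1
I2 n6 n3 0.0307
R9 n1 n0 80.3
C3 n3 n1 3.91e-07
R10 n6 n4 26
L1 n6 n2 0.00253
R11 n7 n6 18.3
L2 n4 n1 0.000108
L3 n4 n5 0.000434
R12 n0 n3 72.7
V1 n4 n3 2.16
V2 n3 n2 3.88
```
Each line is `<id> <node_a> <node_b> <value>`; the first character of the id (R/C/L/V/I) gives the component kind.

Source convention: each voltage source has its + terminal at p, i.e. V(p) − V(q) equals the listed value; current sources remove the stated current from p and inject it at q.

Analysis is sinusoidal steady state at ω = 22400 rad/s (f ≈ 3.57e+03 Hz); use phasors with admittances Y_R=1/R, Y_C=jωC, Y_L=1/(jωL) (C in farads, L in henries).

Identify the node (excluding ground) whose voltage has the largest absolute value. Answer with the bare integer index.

2

Apply KCL at each of the 7 non-ground nodes and solve the resulting linear system.
Node n1: branches {R8, R9, C3, L2} → V_1 = 2.135-0.9129j
Node n2: branches {R1, R2, R7, R8, L1, V2} → V_2 = -3.914-0.6340j
Node n3: branches {I1, C2, I2, C3, R12, V1, V2} → V_3 = -0.03431-0.6340j
Node n4: branches {C1, R1, C2, R3, R6, R10, L2, L3, V1} → V_4 = 2.126-0.6340j
Node n5: branches {C1, R3, R4, L3} → V_5 = 2.033-0.7356j
Node n6: branches {R2, R5, I2, R10, L1, R11} → V_6 = -0.1137+0.08372j
Node n7: branches {R4, R7, R11} → V_7 = -0.3911-0.04295j
Source currents: i(V1)=-0.2419-1.317j, i(V2)=-0.2062+0.05609j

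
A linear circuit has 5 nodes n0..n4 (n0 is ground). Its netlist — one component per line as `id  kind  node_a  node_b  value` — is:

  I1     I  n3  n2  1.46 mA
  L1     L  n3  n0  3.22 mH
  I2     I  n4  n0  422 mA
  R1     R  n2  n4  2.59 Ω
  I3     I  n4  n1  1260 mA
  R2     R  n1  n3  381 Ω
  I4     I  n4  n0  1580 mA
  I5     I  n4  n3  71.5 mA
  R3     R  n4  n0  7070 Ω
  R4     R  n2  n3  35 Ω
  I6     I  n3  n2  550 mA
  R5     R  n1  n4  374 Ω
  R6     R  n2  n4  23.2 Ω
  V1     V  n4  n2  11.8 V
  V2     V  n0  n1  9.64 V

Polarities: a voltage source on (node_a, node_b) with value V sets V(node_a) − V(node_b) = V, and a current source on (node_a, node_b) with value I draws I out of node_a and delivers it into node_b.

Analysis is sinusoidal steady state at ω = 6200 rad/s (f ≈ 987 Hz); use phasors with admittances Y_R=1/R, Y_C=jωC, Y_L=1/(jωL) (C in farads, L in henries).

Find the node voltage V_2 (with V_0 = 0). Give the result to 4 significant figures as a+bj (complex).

-96.27-55.59j V

MNA unknowns: 4 node voltages V₁..V_4 plus 2 source currents (V1, V2)
I1: z[3]−=0.00146, z[2]+=0.00146
L1: Y=0.000-0.05009j on G[3,0]
I2: z[4]−=0.422, z[0]+=0.422
R1: Y=0.3861+0.000j on G[2,4]
I3: z[4]−=1.26, z[1]+=1.26
R2: Y=0.002625+0.000j on G[1,3]
I4: z[4]−=1.58, z[0]+=1.58
I5: z[4]−=0.0715, z[3]+=0.0715
R3: Y=0.0001414+0.000j on G[4,0]
R4: Y=0.02857+0.000j on G[2,3]
I6: z[3]−=0.55, z[2]+=0.55
R5: Y=0.002674+0.000j on G[1,4]
R6: Y=0.04310+0.000j on G[2,4]
V1: row V4−V2=11.8, i_V1 at 4,2
V2: row V0−V1=9.64, i_V2 at 0,1
solve → V1=-9.640+0.000j, V2=-96.27-55.59j, V3=-6.324-61.06j, V4=-84.47-55.59j
aux → i_V1=-8.186+0.1565j, i_V2=-1.069+0.3089j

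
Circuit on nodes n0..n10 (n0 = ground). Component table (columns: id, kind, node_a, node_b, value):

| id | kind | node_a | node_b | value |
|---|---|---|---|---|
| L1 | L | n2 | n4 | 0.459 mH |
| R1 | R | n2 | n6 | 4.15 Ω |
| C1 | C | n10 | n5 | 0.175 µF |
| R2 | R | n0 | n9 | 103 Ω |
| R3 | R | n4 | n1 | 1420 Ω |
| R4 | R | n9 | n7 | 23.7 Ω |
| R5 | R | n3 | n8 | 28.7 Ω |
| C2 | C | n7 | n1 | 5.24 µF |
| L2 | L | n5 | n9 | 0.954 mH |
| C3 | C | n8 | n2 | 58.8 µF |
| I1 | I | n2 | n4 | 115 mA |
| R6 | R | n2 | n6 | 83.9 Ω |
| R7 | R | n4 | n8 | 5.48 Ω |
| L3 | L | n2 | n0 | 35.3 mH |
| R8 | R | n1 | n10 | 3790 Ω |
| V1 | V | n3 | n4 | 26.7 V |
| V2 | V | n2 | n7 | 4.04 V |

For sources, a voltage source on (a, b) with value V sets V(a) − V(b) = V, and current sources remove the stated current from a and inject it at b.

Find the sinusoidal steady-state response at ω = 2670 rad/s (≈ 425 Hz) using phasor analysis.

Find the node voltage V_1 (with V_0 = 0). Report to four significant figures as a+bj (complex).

Element admittances at ω=2670 rad/s:
  Y(L1) = 0.000-0.8160j S between n2,n4
  Y(R1) = 0.2410+0.000j S between n2,n6
  Y(C1) = 0.000+0.0004673j S between n10,n5
  Y(R2) = 0.009709+0.000j S between n0,n9
  Y(R3) = 0.0007042+0.000j S between n4,n1
  Y(R4) = 0.04219+0.000j S between n9,n7
  Y(R5) = 0.03484+0.000j S between n3,n8
  Y(C2) = 0.000+0.01399j S between n7,n1
  Y(L2) = 0.000-0.3926j S between n5,n9
  Y(C3) = 0.000+0.1570j S between n8,n2
  I1: injects 0.115 A into n4 (from n2)
  Y(R6) = 0.01192+0.000j S between n2,n6
  Y(R7) = 0.1825+0.000j S between n4,n8
  Y(L3) = 0.000-0.01061j S between n2,n0
  Y(R8) = 0.0002639+0.000j S between n1,n10
  V1: constraint V(n3)−V(n4) = 26.7
  V2: constraint V(n2)−V(n7) = 4.04
Assemble and solve the 12×12 MNA system:
  V(n1)=-2.604+1.695j  V(n2)=1.440+1.936j  V(n3)=28.72+1.585j  V(n4)=2.022+1.585j  V(n5)=-2.116+1.573j  V(n6)=1.440+1.936j  V(n7)=-2.600+1.936j  V(n8)=4.469-0.6034j  V(n9)=-2.116+1.573j  V(n10)=-2.181+1.812j
  i(V1)=-0.8451-0.07624j  i(V2)=-0.02380+0.01535j

-2.604+1.695j V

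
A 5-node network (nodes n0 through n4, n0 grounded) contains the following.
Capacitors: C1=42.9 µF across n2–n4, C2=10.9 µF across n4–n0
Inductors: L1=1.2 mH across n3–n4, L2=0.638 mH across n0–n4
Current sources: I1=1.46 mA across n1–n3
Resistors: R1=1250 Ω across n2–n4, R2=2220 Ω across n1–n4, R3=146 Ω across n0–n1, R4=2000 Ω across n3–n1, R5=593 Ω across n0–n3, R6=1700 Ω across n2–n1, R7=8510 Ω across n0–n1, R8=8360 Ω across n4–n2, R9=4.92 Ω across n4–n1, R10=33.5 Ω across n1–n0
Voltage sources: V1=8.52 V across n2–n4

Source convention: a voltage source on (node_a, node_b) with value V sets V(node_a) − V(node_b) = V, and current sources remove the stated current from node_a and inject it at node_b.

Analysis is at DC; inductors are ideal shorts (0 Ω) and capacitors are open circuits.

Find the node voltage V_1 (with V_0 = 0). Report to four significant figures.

0.01470 V

Element admittances at DC:
  Y(C1) = 0.000 S between n2,n4
  L1: short n3↔n4 (DC inductor)
  I1: injects 0.00146 A into n3 (from n1)
  Y(R1) = 0.0008000 S between n2,n4
  Y(R2) = 0.0004505 S between n1,n4
  Y(R3) = 0.006849 S between n0,n1
  Y(R4) = 0.0005000 S between n3,n1
  L2: short n0↔n4 (DC inductor)
  Y(R5) = 0.001686 S between n0,n3
  Y(R6) = 0.0005882 S between n2,n1
  Y(R7) = 0.0001175 S between n0,n1
  Y(R8) = 0.0001196 S between n4,n2
  Y(C2) = 0.000 S between n4,n0
  Y(R9) = 0.2033 S between n4,n1
  Y(R10) = 0.02985 S between n1,n0
  V1: constraint V(n2)−V(n4) = 8.52
Assemble and solve the 7×7 MNA system:
  V(n1)=0.01470  V(n2)=8.520  V(n3)=0.000  V(n4)=0.000
  i(L1)=0.001467  i(L2)=0.0005412  i(V1)=-0.01284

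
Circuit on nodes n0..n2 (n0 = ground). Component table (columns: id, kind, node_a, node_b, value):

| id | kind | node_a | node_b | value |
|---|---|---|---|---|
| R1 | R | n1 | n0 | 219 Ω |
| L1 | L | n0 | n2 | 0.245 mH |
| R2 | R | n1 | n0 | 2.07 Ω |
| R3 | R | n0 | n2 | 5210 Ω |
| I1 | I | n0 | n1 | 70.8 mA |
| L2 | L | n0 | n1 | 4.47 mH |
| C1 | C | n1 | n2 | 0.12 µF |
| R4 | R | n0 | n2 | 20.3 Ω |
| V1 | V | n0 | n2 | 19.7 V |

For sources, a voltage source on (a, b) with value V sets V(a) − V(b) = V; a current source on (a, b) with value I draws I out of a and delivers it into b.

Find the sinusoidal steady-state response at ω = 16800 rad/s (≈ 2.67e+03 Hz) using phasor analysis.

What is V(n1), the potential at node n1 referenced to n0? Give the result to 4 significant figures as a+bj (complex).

0.1470-0.07803j V

MNA unknowns: 2 node voltages V₁..V_2 plus 1 source current (V1)
R1: Y=0.004566+0.000j on G[1,0]
L1: Y=0.000-0.2430j on G[0,2]
R2: Y=0.4831+0.000j on G[1,0]
R3: Y=0.0001919+0.000j on G[0,2]
I1: z[0]−=0.0708, z[1]+=0.0708
L2: Y=0.000-0.01332j on G[0,1]
C1: Y=0.000+0.002016j on G[1,2]
R4: Y=0.04926+0.000j on G[0,2]
V1: row V0−V2=19.7, i_V1 at 0,2
solve → V1=0.1470-0.07803j, V2=-19.70+0.000j
aux → i_V1=-0.9744+4.746j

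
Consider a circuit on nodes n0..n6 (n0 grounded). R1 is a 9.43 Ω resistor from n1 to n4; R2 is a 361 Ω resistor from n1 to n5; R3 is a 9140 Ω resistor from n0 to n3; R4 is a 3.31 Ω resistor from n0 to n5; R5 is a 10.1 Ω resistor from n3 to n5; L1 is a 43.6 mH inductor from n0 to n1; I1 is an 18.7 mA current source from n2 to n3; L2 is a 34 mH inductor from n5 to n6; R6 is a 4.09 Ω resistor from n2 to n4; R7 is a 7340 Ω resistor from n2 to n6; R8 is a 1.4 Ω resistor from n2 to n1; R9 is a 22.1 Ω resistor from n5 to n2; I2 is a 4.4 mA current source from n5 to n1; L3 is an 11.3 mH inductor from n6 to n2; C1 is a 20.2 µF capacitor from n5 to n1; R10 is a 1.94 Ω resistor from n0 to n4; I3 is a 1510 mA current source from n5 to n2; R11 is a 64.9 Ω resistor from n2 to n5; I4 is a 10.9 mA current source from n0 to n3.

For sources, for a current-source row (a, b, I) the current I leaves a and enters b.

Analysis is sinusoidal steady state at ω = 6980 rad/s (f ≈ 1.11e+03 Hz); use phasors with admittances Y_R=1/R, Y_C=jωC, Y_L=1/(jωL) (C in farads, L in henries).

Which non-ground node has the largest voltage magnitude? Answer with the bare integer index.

Apply KCL at each of the 6 non-ground nodes and solve the resulting linear system.
Node n1: branches {R1, R2, L1, R8, I2, C1} → V_1 = 2.434-2.389j
Node n2: branches {I1, R6, R7, R8, R9, L3, I3, R11} → V_2 = 3.354-1.765j
Node n3: branches {R3, R5, I1, I4} → V_3 = -1.760+1.374j
Node n4: branches {R1, R6, R10} → V_4 = 1.245-0.7910j
Node n5: branches {R2, R4, R5, L2, R9, I2, C1, I3, R11} → V_5 = -2.061+1.375j
Node n6: branches {L2, R7, L3} → V_6 = 2.009-0.9709j

2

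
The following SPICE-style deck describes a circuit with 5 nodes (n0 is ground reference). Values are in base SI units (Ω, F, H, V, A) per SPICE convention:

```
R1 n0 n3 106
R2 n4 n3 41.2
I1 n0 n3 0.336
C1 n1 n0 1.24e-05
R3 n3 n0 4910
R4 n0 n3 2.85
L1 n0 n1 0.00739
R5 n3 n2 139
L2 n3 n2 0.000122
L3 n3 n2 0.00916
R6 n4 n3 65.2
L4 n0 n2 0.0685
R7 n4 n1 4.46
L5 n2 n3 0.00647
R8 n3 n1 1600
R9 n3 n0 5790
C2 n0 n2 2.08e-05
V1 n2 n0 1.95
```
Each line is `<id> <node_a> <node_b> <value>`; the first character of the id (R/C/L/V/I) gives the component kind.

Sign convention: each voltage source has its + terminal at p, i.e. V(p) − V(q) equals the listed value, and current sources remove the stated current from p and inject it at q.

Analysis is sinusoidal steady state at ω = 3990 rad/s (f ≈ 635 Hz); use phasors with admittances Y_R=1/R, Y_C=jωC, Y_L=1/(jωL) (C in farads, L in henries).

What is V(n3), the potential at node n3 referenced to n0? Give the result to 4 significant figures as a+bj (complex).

MNA unknowns: 4 node voltages V₁..V_4 plus 1 source current (V1)
R1: Y=0.009434+0.000j on G[0,3]
R2: Y=0.02427+0.000j on G[4,3]
I1: z[0]−=0.336, z[3]+=0.336
C1: Y=0.000+0.04948j on G[1,0]
R3: Y=0.0002037+0.000j on G[3,0]
R4: Y=0.3509+0.000j on G[0,3]
L1: Y=0.000-0.03391j on G[0,1]
R5: Y=0.007194+0.000j on G[3,2]
L2: Y=0.000-2.054j on G[3,2]
L3: Y=0.000-0.02736j on G[3,2]
R6: Y=0.01534+0.000j on G[4,3]
L4: Y=0.000-0.003659j on G[0,2]
R7: Y=0.2242+0.000j on G[4,1]
L5: Y=0.000-0.03874j on G[2,3]
R8: Y=0.0006250+0.000j on G[3,1]
R9: Y=0.0001727+0.000j on G[3,0]
C2: Y=0.000+0.08299j on G[0,2]
V1: row V2−V0=1.95, i_V1 at 2,0
solve → V1=1.535-0.8728j, V2=1.950+0.000j, V3=1.931-0.1763j, V4=1.594-0.7682j
aux → i_V1=-0.3740-0.1150j

1.931-0.1763j V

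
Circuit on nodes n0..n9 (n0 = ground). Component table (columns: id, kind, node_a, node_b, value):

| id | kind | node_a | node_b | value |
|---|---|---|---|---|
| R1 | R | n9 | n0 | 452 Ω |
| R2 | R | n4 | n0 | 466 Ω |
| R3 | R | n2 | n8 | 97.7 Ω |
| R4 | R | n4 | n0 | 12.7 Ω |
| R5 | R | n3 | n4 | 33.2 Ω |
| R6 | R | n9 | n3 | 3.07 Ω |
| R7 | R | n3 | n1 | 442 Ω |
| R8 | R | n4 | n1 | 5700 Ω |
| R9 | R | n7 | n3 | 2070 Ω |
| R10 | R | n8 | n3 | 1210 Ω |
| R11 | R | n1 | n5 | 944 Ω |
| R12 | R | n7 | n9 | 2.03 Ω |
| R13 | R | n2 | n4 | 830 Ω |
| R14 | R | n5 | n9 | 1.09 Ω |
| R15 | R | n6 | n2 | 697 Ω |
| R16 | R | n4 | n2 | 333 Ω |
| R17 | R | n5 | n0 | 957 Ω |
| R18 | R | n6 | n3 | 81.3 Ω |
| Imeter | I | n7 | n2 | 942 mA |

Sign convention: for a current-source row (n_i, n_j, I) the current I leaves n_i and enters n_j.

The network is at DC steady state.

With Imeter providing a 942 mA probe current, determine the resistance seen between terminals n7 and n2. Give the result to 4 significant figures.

Element admittances at DC:
  Y(R1) = 0.002212 S between n9,n0
  Y(R2) = 0.002146 S between n4,n0
  Y(R3) = 0.01024 S between n2,n8
  Y(R4) = 0.07874 S between n4,n0
  Y(R5) = 0.03012 S between n3,n4
  Y(R6) = 0.3257 S between n9,n3
  Y(R7) = 0.002262 S between n3,n1
  Y(R8) = 0.0001754 S between n4,n1
  Y(R9) = 0.0004831 S between n7,n3
  Y(R10) = 0.0008264 S between n8,n3
  Y(R11) = 0.001059 S between n1,n5
  Y(R12) = 0.4926 S between n7,n9
  Y(R13) = 0.001205 S between n2,n4
  Y(R14) = 0.9174 S between n5,n9
  Y(R15) = 0.001435 S between n6,n2
  Y(R16) = 0.003003 S between n4,n2
  Y(R17) = 0.001045 S between n5,n0
  Y(R18) = 0.01230 S between n6,n3
  Imeter: injects 0.942 A into n2 (from n7)
Assemble and solve the 9×9 MNA system:
  V(n1)=-17.06  V(n2)=145.5  V(n3)=-17.16  V(n4)=0.7986  V(n5)=-19.81  V(n6)=-0.1746  V(n7)=-21.75  V(n8)=133.3  V(n9)=-19.84

R_eq = 177.5 Ω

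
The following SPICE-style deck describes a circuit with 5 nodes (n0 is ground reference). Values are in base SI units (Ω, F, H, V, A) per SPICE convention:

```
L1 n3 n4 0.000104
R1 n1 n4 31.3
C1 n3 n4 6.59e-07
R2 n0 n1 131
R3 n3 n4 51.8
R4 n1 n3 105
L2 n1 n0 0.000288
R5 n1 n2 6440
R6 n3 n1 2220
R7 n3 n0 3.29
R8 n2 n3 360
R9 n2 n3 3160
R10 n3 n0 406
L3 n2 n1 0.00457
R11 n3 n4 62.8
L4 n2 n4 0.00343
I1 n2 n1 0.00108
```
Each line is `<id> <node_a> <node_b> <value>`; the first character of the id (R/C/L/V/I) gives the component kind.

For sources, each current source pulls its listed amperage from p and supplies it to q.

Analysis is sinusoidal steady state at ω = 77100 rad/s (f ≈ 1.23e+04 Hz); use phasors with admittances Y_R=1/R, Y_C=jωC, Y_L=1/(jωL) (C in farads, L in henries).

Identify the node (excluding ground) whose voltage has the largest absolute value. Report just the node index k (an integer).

Apply KCL at each of the 4 non-ground nodes and solve the resulting linear system.
Node n1: branches {R1, R2, R4, L2, R5, R6, L3, I1} → V_1 = 0.003149+0.006821j
Node n2: branches {R5, R8, R9, L3, L4, I1} → V_2 = -0.06563-0.1281j
Node n3: branches {L1, C1, R3, R4, R6, R7, R8, R9, R10, R11} → V_3 = -0.001081+0.0002930j
Node n4: branches {L1, R1, C1, R3, R11, L4} → V_4 = -0.006646+0.0005954j

2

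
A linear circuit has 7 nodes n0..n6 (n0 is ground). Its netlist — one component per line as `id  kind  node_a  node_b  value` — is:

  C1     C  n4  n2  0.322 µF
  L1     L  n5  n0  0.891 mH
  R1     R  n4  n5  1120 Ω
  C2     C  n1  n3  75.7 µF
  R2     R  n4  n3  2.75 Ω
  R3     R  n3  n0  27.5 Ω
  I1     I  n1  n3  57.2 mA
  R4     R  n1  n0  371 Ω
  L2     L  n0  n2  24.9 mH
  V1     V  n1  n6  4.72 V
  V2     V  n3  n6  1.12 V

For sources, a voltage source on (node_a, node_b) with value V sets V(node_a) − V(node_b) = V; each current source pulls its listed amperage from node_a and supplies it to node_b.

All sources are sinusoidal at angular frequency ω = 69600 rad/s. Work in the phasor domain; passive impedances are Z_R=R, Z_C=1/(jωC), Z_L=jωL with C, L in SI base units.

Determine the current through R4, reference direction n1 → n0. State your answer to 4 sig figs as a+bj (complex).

Element admittances at ω=69600 rad/s:
  Y(C1) = 0.000+0.02241j S between n4,n2
  Y(L1) = 0.000-0.01613j S between n5,n0
  Y(R1) = 0.0008929+0.000j S between n4,n5
  Y(C2) = 0.000+5.269j S between n1,n3
  Y(R2) = 0.3636+0.000j S between n4,n3
  Y(R3) = 0.03636+0.000j S between n3,n0
  I1: injects 0.0572 A into n3 (from n1)
  Y(R4) = 0.002695+0.000j S between n1,n0
  Y(L2) = 0.000-0.0005770j S between n0,n2
  V1: constraint V(n1)−V(n6) = 4.72
  V2: constraint V(n3)−V(n6) = 1.12
Assemble and solve the 8×8 MNA system:
  V(n1)=3.357-0.003881j  V(n2)=-0.2486-0.004411j  V(n3)=-0.2428-0.003881j  V(n4)=-0.2422-0.004298j  V(n5)=-0.0005031-0.01338j  V(n6)=-1.363-0.003881j
  i(V1)=-0.06625-18.97j  i(V2)=0.06625+18.97j

0.009049-1.046e-05j A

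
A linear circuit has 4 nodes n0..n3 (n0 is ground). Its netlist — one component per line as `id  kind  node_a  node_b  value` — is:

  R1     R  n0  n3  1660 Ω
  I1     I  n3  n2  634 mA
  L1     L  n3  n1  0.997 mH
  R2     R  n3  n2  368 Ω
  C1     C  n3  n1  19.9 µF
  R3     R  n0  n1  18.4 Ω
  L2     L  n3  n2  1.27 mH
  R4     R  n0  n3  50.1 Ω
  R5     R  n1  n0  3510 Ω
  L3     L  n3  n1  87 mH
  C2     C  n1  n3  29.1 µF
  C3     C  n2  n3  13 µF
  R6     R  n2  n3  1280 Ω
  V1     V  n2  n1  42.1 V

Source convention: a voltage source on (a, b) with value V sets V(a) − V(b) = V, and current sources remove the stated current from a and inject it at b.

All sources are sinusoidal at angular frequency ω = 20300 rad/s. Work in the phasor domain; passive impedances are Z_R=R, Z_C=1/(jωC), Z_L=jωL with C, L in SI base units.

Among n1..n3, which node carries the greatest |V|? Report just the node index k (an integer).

2

Apply KCL at each of the 3 non-ground nodes and solve the resulting linear system.
Node n1: branches {L1, C1, R3, R5, L3, C2, V1} → V_1 = -2.213-0.1487j
Node n2: branches {I1, R2, L2, C3, R6, V1} → V_2 = 39.89-0.1487j
Node n3: branches {R1, I1, L1, R2, C1, L2, R4, L3, C2, C3, R6} → V_3 = 5.880+0.3949j
Source currents: i(V1)=0.3927-7.654j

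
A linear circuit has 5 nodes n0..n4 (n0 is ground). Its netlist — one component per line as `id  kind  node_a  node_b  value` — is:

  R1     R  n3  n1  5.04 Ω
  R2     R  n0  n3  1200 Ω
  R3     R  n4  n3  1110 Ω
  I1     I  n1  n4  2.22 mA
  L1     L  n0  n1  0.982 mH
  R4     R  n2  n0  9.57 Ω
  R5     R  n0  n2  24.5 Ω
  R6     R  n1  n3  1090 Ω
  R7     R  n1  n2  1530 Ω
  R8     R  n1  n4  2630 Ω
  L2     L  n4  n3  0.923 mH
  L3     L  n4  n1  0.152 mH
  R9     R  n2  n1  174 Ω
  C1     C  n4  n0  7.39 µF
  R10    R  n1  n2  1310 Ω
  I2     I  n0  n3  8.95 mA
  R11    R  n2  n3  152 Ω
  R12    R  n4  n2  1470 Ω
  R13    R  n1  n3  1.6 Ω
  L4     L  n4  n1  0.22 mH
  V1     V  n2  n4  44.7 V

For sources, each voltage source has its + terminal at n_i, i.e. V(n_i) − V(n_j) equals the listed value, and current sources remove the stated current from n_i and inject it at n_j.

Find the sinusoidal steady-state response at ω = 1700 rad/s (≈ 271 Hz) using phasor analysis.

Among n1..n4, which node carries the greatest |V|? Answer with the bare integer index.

2

Element admittances at ω=1700 rad/s:
  Y(R1) = 0.1984+0.000j S between n3,n1
  Y(R2) = 0.0008333+0.000j S between n0,n3
  Y(R3) = 0.0009009+0.000j S between n4,n3
  I1: injects 0.00222 A into n4 (from n1)
  Y(L1) = 0.000-0.5990j S between n0,n1
  Y(R4) = 0.1045+0.000j S between n2,n0
  Y(R5) = 0.04082+0.000j S between n0,n2
  Y(R6) = 0.0009174+0.000j S between n1,n3
  Y(R7) = 0.0006536+0.000j S between n1,n2
  Y(R8) = 0.0003802+0.000j S between n1,n4
  Y(L2) = 0.000-0.6373j S between n4,n3
  Y(L3) = 0.000-3.870j S between n4,n1
  Y(R9) = 0.005747+0.000j S between n2,n1
  Y(C1) = 0.000+0.01256j S between n4,n0
  Y(R10) = 0.0007634+0.000j S between n1,n2
  I2: injects 0.00895 A into n3 (from n0)
  Y(R11) = 0.006579+0.000j S between n2,n3
  Y(R12) = 0.0006803+0.000j S between n4,n2
  Y(R13) = 0.6250+0.000j S between n1,n3
  Y(L4) = 0.000-2.674j S between n4,n1
  V1: constraint V(n2)−V(n4) = 44.7
Assemble and solve the 5×5 MNA system:
  V(n1)=-2.812-10.31j  V(n2)=41.62-11.27j  V(n3)=-3.139-10.36j  V(n4)=-3.076-11.27j
  i(V1)=-6.692+1.650j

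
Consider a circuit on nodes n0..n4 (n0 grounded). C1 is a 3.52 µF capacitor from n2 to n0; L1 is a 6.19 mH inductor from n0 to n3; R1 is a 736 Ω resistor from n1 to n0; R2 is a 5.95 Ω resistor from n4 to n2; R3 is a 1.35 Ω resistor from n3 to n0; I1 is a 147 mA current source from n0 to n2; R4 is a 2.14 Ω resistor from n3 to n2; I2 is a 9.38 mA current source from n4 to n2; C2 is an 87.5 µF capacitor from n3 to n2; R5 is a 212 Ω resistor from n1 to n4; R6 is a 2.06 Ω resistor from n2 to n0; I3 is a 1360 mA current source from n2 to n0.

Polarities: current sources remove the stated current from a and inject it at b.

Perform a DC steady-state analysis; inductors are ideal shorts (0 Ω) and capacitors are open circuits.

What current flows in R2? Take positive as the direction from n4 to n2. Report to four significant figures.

-0.007988 A

Element admittances at DC:
  Y(C1) = 0.000 S between n2,n0
  L1: short n0↔n3 (DC inductor)
  Y(R1) = 0.001359 S between n1,n0
  Y(R2) = 0.1681 S between n4,n2
  Y(R3) = 0.7407 S between n3,n0
  I1: injects 0.147 A into n2 (from n0)
  Y(R4) = 0.4673 S between n3,n2
  I2: injects 0.00938 A into n2 (from n4)
  Y(C2) = 0.000 S between n3,n2
  Y(R5) = 0.004717 S between n1,n4
  Y(R6) = 0.4854 S between n2,n0
  I3: injects 1.36 A into n0 (from n2)
Assemble and solve the 5×5 MNA system:
  V(n1)=-1.024  V(n2)=-1.272  V(n3)=0.000  V(n4)=-1.319
  i(L1)=0.5943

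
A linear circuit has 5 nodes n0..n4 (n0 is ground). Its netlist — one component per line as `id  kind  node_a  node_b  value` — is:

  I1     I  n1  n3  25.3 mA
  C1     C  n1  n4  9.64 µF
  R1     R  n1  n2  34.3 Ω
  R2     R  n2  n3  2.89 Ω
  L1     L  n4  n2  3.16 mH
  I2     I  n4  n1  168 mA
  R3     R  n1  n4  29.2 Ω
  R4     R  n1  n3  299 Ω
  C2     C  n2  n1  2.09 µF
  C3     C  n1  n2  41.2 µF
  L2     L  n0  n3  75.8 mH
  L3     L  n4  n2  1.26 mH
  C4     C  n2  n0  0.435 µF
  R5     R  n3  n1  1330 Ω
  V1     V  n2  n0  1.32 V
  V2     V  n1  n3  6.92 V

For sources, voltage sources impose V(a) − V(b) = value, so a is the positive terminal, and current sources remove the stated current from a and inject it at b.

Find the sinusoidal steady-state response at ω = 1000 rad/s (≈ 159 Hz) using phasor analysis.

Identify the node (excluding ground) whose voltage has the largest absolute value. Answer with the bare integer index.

MNA unknowns: 4 node voltages V₁..V_4 plus 2 source currents (V1, V2)
I1: z[1]−=0.0253, z[3]+=0.0253
C1: Y=0.000+0.009640j on G[1,4]
R1: Y=0.02915+0.000j on G[1,2]
R2: Y=0.3460+0.000j on G[2,3]
L1: Y=0.000-0.3165j on G[4,2]
I2: z[4]−=0.168, z[1]+=0.168
R3: Y=0.03425+0.000j on G[1,4]
R4: Y=0.003344+0.000j on G[1,3]
C2: Y=0.000+0.002090j on G[2,1]
C3: Y=0.000+0.04120j on G[1,2]
L2: Y=0.000-0.01319j on G[0,3]
L3: Y=0.000-0.7937j on G[4,2]
C4: Y=0.000+0.0004350j on G[2,0]
R5: Y=0.0007519+0.000j on G[3,1]
V1: row V2−V0=1.32, i_V1 at 2,0
V2: row V1−V3=6.92, i_V2 at 1,3
solve → V1=7.500-0.7770j, V2=1.320+0.000j, V3=0.5798-0.7770j, V4=1.292+0.04735j
aux → i_V1=0.01025+0.007075j, i_V2=-0.3200-0.2765j

1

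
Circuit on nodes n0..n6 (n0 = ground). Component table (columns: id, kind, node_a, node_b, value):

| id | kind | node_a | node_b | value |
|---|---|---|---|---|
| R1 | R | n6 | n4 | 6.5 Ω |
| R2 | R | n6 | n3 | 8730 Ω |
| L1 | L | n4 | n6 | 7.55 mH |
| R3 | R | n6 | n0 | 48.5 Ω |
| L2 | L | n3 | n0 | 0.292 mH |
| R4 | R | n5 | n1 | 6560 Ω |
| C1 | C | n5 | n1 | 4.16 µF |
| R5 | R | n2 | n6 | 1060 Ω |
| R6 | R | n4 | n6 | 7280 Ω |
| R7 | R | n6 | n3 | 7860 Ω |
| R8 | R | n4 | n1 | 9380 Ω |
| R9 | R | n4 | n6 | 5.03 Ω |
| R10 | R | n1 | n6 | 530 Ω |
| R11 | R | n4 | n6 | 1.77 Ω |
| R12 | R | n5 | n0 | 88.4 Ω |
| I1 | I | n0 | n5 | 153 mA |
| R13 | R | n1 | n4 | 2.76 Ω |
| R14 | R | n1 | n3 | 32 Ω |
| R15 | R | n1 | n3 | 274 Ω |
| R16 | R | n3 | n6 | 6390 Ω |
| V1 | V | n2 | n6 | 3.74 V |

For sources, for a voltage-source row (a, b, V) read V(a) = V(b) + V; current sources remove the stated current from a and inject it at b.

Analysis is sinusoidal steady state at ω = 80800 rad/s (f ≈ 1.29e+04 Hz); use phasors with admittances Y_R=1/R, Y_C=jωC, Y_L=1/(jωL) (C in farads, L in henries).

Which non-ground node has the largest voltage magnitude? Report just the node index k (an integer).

2

MNA unknowns: 6 node voltages V₁..V_6 plus 1 source current (V1)
R1: Y=0.1538+0.000j on G[6,4]
R2: Y=0.0001145+0.000j on G[6,3]
L1: Y=0.000-0.001639j on G[4,6]
R3: Y=0.02062+0.000j on G[6,0]
L2: Y=0.000-0.04238j on G[3,0]
R4: Y=0.0001524+0.000j on G[5,1]
C1: Y=0.000+0.3361j on G[5,1]
R5: Y=0.0009434+0.000j on G[2,6]
R6: Y=0.0001374+0.000j on G[4,6]
R7: Y=0.0001272+0.000j on G[6,3]
R8: Y=0.0001066+0.000j on G[4,1]
R9: Y=0.1988+0.000j on G[4,6]
R10: Y=0.001887+0.000j on G[1,6]
R11: Y=0.5650+0.000j on G[4,6]
R12: Y=0.01131+0.000j on G[5,0]
I1: z[0]−=0.153, z[5]+=0.153
R13: Y=0.3623+0.000j on G[1,4]
R14: Y=0.03125+0.000j on G[1,3]
R15: Y=0.003650+0.000j on G[1,3]
R16: Y=0.0001565+0.000j on G[3,6]
V1: row V2−V6=3.74, i_V1 at 2,6
solve → V1=2.659+0.9803j, V2=6.202+0.9098j, V3=0.6064+1.708j, V4=2.518+0.9298j, V5=2.639+0.6139j, V6=2.462+0.9098j
aux → i_V1=-0.003528+0.000j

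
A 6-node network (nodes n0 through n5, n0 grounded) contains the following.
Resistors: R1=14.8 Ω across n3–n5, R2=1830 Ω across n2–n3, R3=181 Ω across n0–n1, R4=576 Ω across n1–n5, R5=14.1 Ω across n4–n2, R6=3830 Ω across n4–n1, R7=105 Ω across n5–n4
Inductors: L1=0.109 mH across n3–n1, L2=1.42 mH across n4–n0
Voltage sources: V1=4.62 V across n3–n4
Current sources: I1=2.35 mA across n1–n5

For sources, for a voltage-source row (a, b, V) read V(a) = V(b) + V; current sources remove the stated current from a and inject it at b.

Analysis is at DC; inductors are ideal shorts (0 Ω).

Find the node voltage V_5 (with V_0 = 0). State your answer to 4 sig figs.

4.092 V

Element admittances at DC:
  Y(R1) = 0.06757 S between n3,n5
  Y(R2) = 0.0005464 S between n2,n3
  Y(R3) = 0.005525 S between n0,n1
  L1: short n3↔n1 (DC inductor)
  Y(R4) = 0.001736 S between n1,n5
  Y(R5) = 0.07092 S between n4,n2
  Y(R6) = 0.0002611 S between n4,n1
  Y(R7) = 0.009524 S between n5,n4
  L2: short n4↔n0 (DC inductor)
  V1: constraint V(n3)−V(n4) = 4.62
  I1: injects 0.00235 A into n5 (from n1)
Assemble and solve the 8×8 MNA system:
  V(n1)=4.620  V(n2)=0.03532  V(n3)=4.620  V(n4)=0.000  V(n5)=4.092
  i(L1)=0.03000  i(L2)=-0.02552  i(V1)=-0.06820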